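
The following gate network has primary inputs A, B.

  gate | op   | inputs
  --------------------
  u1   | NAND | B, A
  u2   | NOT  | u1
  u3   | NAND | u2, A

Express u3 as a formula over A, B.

NOT (B NAND A) NAND A

u1 = B NAND A
u2 = NOT u1 = NOT (B NAND A)
u3 = u2 NAND A = NOT (B NAND A) NAND A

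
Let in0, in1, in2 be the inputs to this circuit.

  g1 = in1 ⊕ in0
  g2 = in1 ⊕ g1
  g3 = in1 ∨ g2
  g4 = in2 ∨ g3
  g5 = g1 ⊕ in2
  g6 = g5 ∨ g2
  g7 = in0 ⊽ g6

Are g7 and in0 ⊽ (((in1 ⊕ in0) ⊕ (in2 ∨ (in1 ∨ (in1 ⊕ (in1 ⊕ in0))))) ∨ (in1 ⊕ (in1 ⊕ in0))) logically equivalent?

No

g1 = in1 ⊕ in0
g2 = in1 ⊕ g1 = in1 ⊕ (in1 ⊕ in0)
g5 = g1 ⊕ in2 = (in1 ⊕ in0) ⊕ in2
g6 = g5 ∨ g2 = ((in1 ⊕ in0) ⊕ in2) ∨ (in1 ⊕ (in1 ⊕ in0))
g7 = in0 ⊽ g6 = in0 ⊽ (((in1 ⊕ in0) ⊕ in2) ∨ (in1 ⊕ (in1 ⊕ in0)))
At in0=0, in1=1, in2=0: circuit gives 0, formula gives 1.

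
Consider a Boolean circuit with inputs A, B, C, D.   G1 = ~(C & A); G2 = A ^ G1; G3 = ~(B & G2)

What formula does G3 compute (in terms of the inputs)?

G1 = ~(C & A)
G2 = A ^ G1 = A ^ (~(C & A))
G3 = ~(B & G2) = ~(B & (A ^ (~(C & A))))

~(B & (A ^ (~(C & A))))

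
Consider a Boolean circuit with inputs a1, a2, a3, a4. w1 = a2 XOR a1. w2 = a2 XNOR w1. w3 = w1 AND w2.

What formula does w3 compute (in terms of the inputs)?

w1 = a2 XOR a1
w2 = a2 XNOR w1 = a2 XNOR (a2 XOR a1)
w3 = w1 AND w2 = (a2 XOR a1) AND (a2 XNOR (a2 XOR a1))

(a2 XOR a1) AND (a2 XNOR (a2 XOR a1))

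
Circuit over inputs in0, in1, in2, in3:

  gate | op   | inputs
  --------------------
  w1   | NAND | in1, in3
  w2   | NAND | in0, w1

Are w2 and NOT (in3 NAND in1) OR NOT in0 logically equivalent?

Yes

w1 = in1 NAND in3
w2 = in0 NAND w1 = in0 NAND (in1 NAND in3)
At in0=1, in1=0, in2=0, in3=0: circuit gives 0, formula gives 0.
At in0=0, in1=0, in2=0, in3=0: circuit gives 1, formula gives 1.
Agrees on all 16 inputs.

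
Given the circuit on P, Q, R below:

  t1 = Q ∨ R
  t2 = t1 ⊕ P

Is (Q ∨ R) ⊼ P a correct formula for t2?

t1 = Q ∨ R
t2 = t1 ⊕ P = (Q ∨ R) ⊕ P
At P=0, Q=0, R=0: circuit gives 0, formula gives 1.

No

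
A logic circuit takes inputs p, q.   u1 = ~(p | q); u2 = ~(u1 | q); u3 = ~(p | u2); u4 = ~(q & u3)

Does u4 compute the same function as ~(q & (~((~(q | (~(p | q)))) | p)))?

u1 = ~(p | q)
u2 = ~(u1 | q) = ~((~(p | q)) | q)
u3 = ~(p | u2) = ~(p | (~((~(p | q)) | q)))
u4 = ~(q & u3) = ~(q & (~(p | (~((~(p | q)) | q)))))
At p=0, q=1: circuit gives 0, formula gives 0.
At p=0, q=0: circuit gives 1, formula gives 1.
Agrees on all 4 inputs.

Yes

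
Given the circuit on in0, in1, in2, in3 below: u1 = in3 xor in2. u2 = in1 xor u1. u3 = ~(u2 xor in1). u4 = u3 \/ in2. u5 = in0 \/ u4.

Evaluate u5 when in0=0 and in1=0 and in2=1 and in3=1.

u1 = 1 xor 1 = 0
u2 = 0 xor 0 = 0
u3 = ~(0 xor 0) = 1
u4 = 1 \/ 1 = 1
u5 = 0 \/ 1 = 1

1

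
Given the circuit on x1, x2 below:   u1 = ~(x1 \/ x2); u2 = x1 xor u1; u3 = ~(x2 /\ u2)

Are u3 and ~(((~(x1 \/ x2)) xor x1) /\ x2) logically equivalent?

u1 = ~(x1 \/ x2)
u2 = x1 xor u1 = x1 xor (~(x1 \/ x2))
u3 = ~(x2 /\ u2) = ~(x2 /\ (x1 xor (~(x1 \/ x2))))
At x1=1, x2=1: circuit gives 0, formula gives 0.
At x1=0, x2=0: circuit gives 1, formula gives 1.
Agrees on all 4 inputs.

Yes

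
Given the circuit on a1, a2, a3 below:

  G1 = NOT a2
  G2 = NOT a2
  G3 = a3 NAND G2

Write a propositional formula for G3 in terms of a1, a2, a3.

a3 NAND NOT a2

G2 = NOT a2
G3 = a3 NAND G2 = a3 NAND NOT a2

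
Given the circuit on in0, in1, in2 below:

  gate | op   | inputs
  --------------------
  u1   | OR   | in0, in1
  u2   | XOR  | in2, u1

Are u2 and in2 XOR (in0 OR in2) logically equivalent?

u1 = in0 OR in1
u2 = in2 XOR u1 = in2 XOR (in0 OR in1)
At in0=0, in1=0, in2=1: circuit gives 1, formula gives 0.

No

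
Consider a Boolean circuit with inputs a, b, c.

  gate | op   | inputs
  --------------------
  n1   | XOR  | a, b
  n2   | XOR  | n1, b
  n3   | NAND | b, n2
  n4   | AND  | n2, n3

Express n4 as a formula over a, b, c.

n1 = a XOR b
n2 = n1 XOR b = (a XOR b) XOR b
n3 = b NAND n2 = b NAND ((a XOR b) XOR b)
n4 = n2 AND n3 = ((a XOR b) XOR b) AND (b NAND ((a XOR b) XOR b))

((a XOR b) XOR b) AND (b NAND ((a XOR b) XOR b))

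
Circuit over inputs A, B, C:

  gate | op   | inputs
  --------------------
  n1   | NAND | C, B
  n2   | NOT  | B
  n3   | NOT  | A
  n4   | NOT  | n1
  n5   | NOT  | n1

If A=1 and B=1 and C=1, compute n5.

1

n1 = 1 NAND 1 = 0
n5 = NOT 0 = 1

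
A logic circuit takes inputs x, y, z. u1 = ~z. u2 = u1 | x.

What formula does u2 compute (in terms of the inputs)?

~z | x

u1 = ~z
u2 = u1 | x = ~z | x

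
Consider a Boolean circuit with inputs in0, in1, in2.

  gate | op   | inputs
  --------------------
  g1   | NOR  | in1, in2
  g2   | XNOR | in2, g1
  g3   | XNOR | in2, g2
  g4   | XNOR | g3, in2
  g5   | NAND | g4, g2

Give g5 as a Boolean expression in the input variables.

g1 = in1 NOR in2
g2 = in2 XNOR g1 = in2 XNOR (in1 NOR in2)
g3 = in2 XNOR g2 = in2 XNOR (in2 XNOR (in1 NOR in2))
g4 = g3 XNOR in2 = (in2 XNOR (in2 XNOR (in1 NOR in2))) XNOR in2
g5 = g4 NAND g2 = ((in2 XNOR (in2 XNOR (in1 NOR in2))) XNOR in2) NAND (in2 XNOR (in1 NOR in2))

((in2 XNOR (in2 XNOR (in1 NOR in2))) XNOR in2) NAND (in2 XNOR (in1 NOR in2))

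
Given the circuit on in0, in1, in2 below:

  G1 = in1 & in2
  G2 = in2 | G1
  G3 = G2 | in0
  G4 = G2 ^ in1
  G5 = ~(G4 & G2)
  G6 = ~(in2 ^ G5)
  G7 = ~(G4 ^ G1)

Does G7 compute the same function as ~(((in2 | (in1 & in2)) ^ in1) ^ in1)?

No

G1 = in1 & in2
G2 = in2 | G1 = in2 | (in1 & in2)
G4 = G2 ^ in1 = (in2 | (in1 & in2)) ^ in1
G7 = ~(G4 ^ G1) = ~(((in2 | (in1 & in2)) ^ in1) ^ (in1 & in2))
At in0=0, in1=1, in2=0: circuit gives 0, formula gives 1.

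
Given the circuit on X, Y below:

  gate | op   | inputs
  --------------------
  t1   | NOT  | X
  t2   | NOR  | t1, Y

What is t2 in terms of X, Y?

NOT X NOR Y

t1 = NOT X
t2 = t1 NOR Y = NOT X NOR Y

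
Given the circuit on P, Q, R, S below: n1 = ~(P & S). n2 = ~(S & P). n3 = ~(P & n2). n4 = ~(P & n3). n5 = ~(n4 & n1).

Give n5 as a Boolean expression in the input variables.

~((~(P & (~(P & (~(S & P)))))) & (~(P & S)))

n1 = ~(P & S)
n2 = ~(S & P)
n3 = ~(P & n2) = ~(P & (~(S & P)))
n4 = ~(P & n3) = ~(P & (~(P & (~(S & P)))))
n5 = ~(n4 & n1) = ~((~(P & (~(P & (~(S & P)))))) & (~(P & S)))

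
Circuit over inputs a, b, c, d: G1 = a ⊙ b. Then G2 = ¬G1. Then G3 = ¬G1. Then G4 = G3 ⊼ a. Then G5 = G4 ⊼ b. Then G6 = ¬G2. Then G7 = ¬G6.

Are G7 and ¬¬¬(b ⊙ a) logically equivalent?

G1 = a ⊙ b
G2 = ¬G1 = ¬(a ⊙ b)
G6 = ¬G2 = ¬¬(a ⊙ b)
G7 = ¬G6 = ¬¬¬(a ⊙ b)
At a=0, b=0, c=0, d=0: circuit gives 0, formula gives 0.
At a=0, b=1, c=0, d=0: circuit gives 1, formula gives 1.
Agrees on all 16 inputs.

Yes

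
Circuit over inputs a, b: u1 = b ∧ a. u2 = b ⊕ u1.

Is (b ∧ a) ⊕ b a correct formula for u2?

u1 = b ∧ a
u2 = b ⊕ u1 = b ⊕ (b ∧ a)
At a=0, b=0: circuit gives 0, formula gives 0.
At a=0, b=1: circuit gives 1, formula gives 1.
Agrees on all 4 inputs.

Yes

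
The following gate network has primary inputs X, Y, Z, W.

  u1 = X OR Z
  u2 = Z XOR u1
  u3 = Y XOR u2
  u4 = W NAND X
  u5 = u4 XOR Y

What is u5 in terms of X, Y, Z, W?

(W NAND X) XOR Y

u4 = W NAND X
u5 = u4 XOR Y = (W NAND X) XOR Y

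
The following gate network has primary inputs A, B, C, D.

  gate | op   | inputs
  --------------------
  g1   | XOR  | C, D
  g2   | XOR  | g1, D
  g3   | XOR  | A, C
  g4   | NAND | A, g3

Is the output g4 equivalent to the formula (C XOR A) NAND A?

g3 = A XOR C
g4 = A NAND g3 = A NAND (A XOR C)
At A=1, B=0, C=0, D=0: circuit gives 0, formula gives 0.
At A=0, B=0, C=0, D=0: circuit gives 1, formula gives 1.
Agrees on all 16 inputs.

Yes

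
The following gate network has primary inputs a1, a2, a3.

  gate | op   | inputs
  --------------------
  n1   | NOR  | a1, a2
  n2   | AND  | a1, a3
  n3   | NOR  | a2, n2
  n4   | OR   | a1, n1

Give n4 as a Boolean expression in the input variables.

a1 OR (a1 NOR a2)

n1 = a1 NOR a2
n4 = a1 OR n1 = a1 OR (a1 NOR a2)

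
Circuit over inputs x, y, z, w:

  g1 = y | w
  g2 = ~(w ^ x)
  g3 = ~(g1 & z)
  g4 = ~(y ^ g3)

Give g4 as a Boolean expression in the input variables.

g1 = y | w
g3 = ~(g1 & z) = ~((y | w) & z)
g4 = ~(y ^ g3) = ~(y ^ (~((y | w) & z)))

~(y ^ (~((y | w) & z)))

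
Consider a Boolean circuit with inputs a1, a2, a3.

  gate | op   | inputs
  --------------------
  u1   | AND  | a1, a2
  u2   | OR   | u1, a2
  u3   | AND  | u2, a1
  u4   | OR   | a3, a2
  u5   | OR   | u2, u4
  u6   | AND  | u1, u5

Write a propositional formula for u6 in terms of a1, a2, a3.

u1 = a1 AND a2
u2 = u1 OR a2 = (a1 AND a2) OR a2
u4 = a3 OR a2
u5 = u2 OR u4 = ((a1 AND a2) OR a2) OR (a3 OR a2)
u6 = u1 AND u5 = (a1 AND a2) AND (((a1 AND a2) OR a2) OR (a3 OR a2))

(a1 AND a2) AND (((a1 AND a2) OR a2) OR (a3 OR a2))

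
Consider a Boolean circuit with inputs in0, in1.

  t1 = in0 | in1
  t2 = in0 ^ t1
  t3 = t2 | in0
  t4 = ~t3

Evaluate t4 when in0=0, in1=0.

1

t1 = 0 | 0 = 0
t2 = 0 ^ 0 = 0
t3 = 0 | 0 = 0
t4 = ~0 = 1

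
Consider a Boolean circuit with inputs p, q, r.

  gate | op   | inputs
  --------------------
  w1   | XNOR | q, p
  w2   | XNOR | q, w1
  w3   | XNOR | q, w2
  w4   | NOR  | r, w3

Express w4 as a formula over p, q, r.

w1 = q XNOR p
w2 = q XNOR w1 = q XNOR (q XNOR p)
w3 = q XNOR w2 = q XNOR (q XNOR (q XNOR p))
w4 = r NOR w3 = r NOR (q XNOR (q XNOR (q XNOR p)))

r NOR (q XNOR (q XNOR (q XNOR p)))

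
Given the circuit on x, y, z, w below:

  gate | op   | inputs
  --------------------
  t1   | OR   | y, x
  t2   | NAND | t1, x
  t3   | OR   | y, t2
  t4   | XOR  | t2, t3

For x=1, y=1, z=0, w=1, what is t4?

t1 = 1 OR 1 = 1
t2 = 1 NAND 1 = 0
t3 = 1 OR 0 = 1
t4 = 0 XOR 1 = 1

1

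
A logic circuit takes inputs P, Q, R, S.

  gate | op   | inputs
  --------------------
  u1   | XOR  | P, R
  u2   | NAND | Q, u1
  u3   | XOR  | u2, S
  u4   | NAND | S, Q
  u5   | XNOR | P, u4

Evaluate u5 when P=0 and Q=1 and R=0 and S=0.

u4 = 0 NAND 1 = 1
u5 = 0 XNOR 1 = 0

0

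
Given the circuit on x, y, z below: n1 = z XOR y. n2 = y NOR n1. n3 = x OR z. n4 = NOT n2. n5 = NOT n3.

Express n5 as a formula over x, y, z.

NOT (x OR z)

n3 = x OR z
n5 = NOT n3 = NOT (x OR z)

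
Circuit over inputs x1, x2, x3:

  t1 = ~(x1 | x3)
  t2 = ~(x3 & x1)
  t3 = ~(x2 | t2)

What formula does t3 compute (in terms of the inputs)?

t2 = ~(x3 & x1)
t3 = ~(x2 | t2) = ~(x2 | (~(x3 & x1)))

~(x2 | (~(x3 & x1)))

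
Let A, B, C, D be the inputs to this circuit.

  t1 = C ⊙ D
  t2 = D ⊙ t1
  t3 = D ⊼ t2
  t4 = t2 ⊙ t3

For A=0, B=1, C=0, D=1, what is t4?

0

t1 = 0 ⊙ 1 = 0
t2 = 1 ⊙ 0 = 0
t3 = 1 ⊼ 0 = 1
t4 = 0 ⊙ 1 = 0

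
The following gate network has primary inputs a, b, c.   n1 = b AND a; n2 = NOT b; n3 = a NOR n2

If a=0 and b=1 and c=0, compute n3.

1

n2 = NOT 1 = 0
n3 = 0 NOR 0 = 1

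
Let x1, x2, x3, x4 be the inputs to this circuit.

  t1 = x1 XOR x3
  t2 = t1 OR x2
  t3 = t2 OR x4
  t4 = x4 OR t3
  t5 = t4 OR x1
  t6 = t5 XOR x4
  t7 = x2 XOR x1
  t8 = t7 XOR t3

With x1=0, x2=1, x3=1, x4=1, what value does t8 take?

0

t1 = 0 XOR 1 = 1
t2 = 1 OR 1 = 1
t3 = 1 OR 1 = 1
t7 = 1 XOR 0 = 1
t8 = 1 XOR 1 = 0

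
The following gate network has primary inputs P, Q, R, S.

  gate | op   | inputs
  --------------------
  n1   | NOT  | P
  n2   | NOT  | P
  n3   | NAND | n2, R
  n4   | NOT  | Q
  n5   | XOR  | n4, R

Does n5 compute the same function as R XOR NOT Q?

n4 = NOT Q
n5 = n4 XOR R = NOT Q XOR R
At P=0, Q=0, R=1, S=0: circuit gives 0, formula gives 0.
At P=0, Q=0, R=0, S=0: circuit gives 1, formula gives 1.
Agrees on all 16 inputs.

Yes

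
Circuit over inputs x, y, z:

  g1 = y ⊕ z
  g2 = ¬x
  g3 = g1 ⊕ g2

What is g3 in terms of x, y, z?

(y ⊕ z) ⊕ ¬x

g1 = y ⊕ z
g2 = ¬x
g3 = g1 ⊕ g2 = (y ⊕ z) ⊕ ¬x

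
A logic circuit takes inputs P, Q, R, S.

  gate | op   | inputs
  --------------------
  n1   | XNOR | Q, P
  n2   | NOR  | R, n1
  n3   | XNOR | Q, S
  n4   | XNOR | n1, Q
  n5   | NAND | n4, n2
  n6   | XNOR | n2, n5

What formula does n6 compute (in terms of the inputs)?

(R NOR (Q XNOR P)) XNOR (((Q XNOR P) XNOR Q) NAND (R NOR (Q XNOR P)))

n1 = Q XNOR P
n2 = R NOR n1 = R NOR (Q XNOR P)
n4 = n1 XNOR Q = (Q XNOR P) XNOR Q
n5 = n4 NAND n2 = ((Q XNOR P) XNOR Q) NAND (R NOR (Q XNOR P))
n6 = n2 XNOR n5 = (R NOR (Q XNOR P)) XNOR (((Q XNOR P) XNOR Q) NAND (R NOR (Q XNOR P)))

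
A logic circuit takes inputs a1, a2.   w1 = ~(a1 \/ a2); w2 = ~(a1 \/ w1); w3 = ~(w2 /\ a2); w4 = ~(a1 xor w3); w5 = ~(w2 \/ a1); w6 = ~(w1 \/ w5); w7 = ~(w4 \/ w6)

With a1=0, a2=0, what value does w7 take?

1

w1 = ~(0 \/ 0) = 1
w2 = ~(0 \/ 1) = 0
w3 = ~(0 /\ 0) = 1
w4 = ~(0 xor 1) = 0
w5 = ~(0 \/ 0) = 1
w6 = ~(1 \/ 1) = 0
w7 = ~(0 \/ 0) = 1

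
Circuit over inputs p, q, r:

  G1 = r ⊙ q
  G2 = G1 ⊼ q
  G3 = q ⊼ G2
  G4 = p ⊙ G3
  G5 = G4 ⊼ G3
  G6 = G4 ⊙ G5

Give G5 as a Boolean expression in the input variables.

(p ⊙ (q ⊼ ((r ⊙ q) ⊼ q))) ⊼ (q ⊼ ((r ⊙ q) ⊼ q))

G1 = r ⊙ q
G2 = G1 ⊼ q = (r ⊙ q) ⊼ q
G3 = q ⊼ G2 = q ⊼ ((r ⊙ q) ⊼ q)
G4 = p ⊙ G3 = p ⊙ (q ⊼ ((r ⊙ q) ⊼ q))
G5 = G4 ⊼ G3 = (p ⊙ (q ⊼ ((r ⊙ q) ⊼ q))) ⊼ (q ⊼ ((r ⊙ q) ⊼ q))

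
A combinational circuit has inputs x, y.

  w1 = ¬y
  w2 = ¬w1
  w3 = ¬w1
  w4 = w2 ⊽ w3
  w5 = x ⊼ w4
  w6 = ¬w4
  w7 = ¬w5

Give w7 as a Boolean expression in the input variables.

w1 = ¬y
w2 = ¬w1 = ¬¬y
w3 = ¬w1 = ¬¬y
w4 = w2 ⊽ w3 = ¬¬y ⊽ ¬¬y
w5 = x ⊼ w4 = x ⊼ (¬¬y ⊽ ¬¬y)
w7 = ¬w5 = ¬(x ⊼ (¬¬y ⊽ ¬¬y))

¬(x ⊼ (¬¬y ⊽ ¬¬y))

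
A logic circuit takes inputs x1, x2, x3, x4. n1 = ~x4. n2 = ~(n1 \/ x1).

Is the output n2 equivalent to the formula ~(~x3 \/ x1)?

n1 = ~x4
n2 = ~(n1 \/ x1) = ~(~x4 \/ x1)
At x1=0, x2=0, x3=0, x4=1: circuit gives 1, formula gives 0.

No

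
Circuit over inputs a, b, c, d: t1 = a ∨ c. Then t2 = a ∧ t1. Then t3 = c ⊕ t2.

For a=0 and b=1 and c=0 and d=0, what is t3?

0

t1 = 0 ∨ 0 = 0
t2 = 0 ∧ 0 = 0
t3 = 0 ⊕ 0 = 0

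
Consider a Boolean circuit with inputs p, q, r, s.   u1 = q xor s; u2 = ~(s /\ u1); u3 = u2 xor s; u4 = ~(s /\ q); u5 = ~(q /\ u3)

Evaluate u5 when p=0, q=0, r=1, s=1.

1

u1 = 0 xor 1 = 1
u2 = ~(1 /\ 1) = 0
u3 = 0 xor 1 = 1
u5 = ~(0 /\ 1) = 1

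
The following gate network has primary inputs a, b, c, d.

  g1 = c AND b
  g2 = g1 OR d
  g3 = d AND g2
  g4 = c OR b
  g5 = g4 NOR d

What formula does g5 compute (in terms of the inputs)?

(c OR b) NOR d

g4 = c OR b
g5 = g4 NOR d = (c OR b) NOR d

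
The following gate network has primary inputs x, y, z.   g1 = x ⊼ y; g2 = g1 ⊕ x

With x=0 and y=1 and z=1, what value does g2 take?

g1 = 0 ⊼ 1 = 1
g2 = 1 ⊕ 0 = 1

1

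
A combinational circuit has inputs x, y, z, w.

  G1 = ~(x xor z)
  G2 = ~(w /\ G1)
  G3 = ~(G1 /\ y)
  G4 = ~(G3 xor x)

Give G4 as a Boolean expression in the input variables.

G1 = ~(x xor z)
G3 = ~(G1 /\ y) = ~((~(x xor z)) /\ y)
G4 = ~(G3 xor x) = ~((~((~(x xor z)) /\ y)) xor x)

~((~((~(x xor z)) /\ y)) xor x)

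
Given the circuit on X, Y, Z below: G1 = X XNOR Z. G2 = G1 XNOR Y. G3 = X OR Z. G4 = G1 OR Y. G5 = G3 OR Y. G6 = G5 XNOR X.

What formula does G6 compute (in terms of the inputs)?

((X OR Z) OR Y) XNOR X

G3 = X OR Z
G5 = G3 OR Y = (X OR Z) OR Y
G6 = G5 XNOR X = ((X OR Z) OR Y) XNOR X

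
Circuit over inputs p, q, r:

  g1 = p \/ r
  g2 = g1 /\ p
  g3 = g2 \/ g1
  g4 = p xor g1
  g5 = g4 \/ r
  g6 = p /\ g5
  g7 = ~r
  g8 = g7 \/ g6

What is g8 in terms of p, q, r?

~r \/ (p /\ ((p xor (p \/ r)) \/ r))

g1 = p \/ r
g4 = p xor g1 = p xor (p \/ r)
g5 = g4 \/ r = (p xor (p \/ r)) \/ r
g6 = p /\ g5 = p /\ ((p xor (p \/ r)) \/ r)
g7 = ~r
g8 = g7 \/ g6 = ~r \/ (p /\ ((p xor (p \/ r)) \/ r))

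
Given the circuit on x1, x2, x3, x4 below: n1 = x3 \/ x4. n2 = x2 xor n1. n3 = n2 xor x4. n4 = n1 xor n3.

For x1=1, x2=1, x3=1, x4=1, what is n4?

0

n1 = 1 \/ 1 = 1
n2 = 1 xor 1 = 0
n3 = 0 xor 1 = 1
n4 = 1 xor 1 = 0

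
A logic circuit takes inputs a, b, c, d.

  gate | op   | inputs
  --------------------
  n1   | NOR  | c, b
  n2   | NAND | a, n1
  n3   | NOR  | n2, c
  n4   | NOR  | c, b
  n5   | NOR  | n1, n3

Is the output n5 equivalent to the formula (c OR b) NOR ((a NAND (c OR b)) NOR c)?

No

n1 = c NOR b
n2 = a NAND n1 = a NAND (c NOR b)
n3 = n2 NOR c = (a NAND (c NOR b)) NOR c
n5 = n1 NOR n3 = (c NOR b) NOR ((a NAND (c NOR b)) NOR c)
At a=0, b=0, c=0, d=0: circuit gives 0, formula gives 1.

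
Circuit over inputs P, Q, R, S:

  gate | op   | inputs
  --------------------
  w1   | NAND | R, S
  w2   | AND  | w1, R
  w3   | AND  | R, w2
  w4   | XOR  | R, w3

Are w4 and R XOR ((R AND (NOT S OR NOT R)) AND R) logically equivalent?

w1 = R NAND S
w2 = w1 AND R = (R NAND S) AND R
w3 = R AND w2 = R AND ((R NAND S) AND R)
w4 = R XOR w3 = R XOR (R AND ((R NAND S) AND R))
At P=0, Q=0, R=0, S=0: circuit gives 0, formula gives 0.
At P=0, Q=0, R=1, S=1: circuit gives 1, formula gives 1.
Agrees on all 16 inputs.

Yes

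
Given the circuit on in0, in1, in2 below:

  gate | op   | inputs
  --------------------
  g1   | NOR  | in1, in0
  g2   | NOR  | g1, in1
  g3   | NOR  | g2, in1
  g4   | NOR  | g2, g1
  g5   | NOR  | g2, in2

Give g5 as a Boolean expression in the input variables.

((in1 NOR in0) NOR in1) NOR in2

g1 = in1 NOR in0
g2 = g1 NOR in1 = (in1 NOR in0) NOR in1
g5 = g2 NOR in2 = ((in1 NOR in0) NOR in1) NOR in2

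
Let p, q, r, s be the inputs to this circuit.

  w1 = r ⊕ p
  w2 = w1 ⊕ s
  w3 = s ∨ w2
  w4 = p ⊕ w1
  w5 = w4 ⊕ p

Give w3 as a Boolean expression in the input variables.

s ∨ ((r ⊕ p) ⊕ s)

w1 = r ⊕ p
w2 = w1 ⊕ s = (r ⊕ p) ⊕ s
w3 = s ∨ w2 = s ∨ ((r ⊕ p) ⊕ s)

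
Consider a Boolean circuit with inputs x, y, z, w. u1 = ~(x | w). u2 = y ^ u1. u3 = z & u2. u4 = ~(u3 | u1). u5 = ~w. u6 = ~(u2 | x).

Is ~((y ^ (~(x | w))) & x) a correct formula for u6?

u1 = ~(x | w)
u2 = y ^ u1 = y ^ (~(x | w))
u6 = ~(u2 | x) = ~((y ^ (~(x | w))) | x)
At x=0, y=0, z=0, w=0: circuit gives 0, formula gives 1.

No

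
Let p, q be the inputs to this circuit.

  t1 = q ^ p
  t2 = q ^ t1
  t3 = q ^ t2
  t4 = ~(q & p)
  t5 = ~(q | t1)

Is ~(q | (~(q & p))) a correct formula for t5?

t1 = q ^ p
t5 = ~(q | t1) = ~(q | (q ^ p))
At p=0, q=0: circuit gives 1, formula gives 0.

No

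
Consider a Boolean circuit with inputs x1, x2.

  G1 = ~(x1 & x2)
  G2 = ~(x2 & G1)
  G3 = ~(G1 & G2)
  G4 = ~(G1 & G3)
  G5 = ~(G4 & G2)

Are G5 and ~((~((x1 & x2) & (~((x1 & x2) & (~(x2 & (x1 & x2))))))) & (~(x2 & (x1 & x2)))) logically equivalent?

G1 = ~(x1 & x2)
G2 = ~(x2 & G1) = ~(x2 & (~(x1 & x2)))
G3 = ~(G1 & G2) = ~((~(x1 & x2)) & (~(x2 & (~(x1 & x2)))))
G4 = ~(G1 & G3) = ~((~(x1 & x2)) & (~((~(x1 & x2)) & (~(x2 & (~(x1 & x2)))))))
G5 = ~(G4 & G2) = ~((~((~(x1 & x2)) & (~((~(x1 & x2)) & (~(x2 & (~(x1 & x2)))))))) & (~(x2 & (~(x1 & x2)))))
At x1=0, x2=1: circuit gives 1, formula gives 0.

No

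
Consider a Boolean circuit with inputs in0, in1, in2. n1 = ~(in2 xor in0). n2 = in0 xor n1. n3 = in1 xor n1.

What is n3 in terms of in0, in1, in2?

n1 = ~(in2 xor in0)
n3 = in1 xor n1 = in1 xor (~(in2 xor in0))

in1 xor (~(in2 xor in0))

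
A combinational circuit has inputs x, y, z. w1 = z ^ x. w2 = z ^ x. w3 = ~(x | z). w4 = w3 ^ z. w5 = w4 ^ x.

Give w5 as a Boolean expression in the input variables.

((~(x | z)) ^ z) ^ x

w3 = ~(x | z)
w4 = w3 ^ z = (~(x | z)) ^ z
w5 = w4 ^ x = ((~(x | z)) ^ z) ^ x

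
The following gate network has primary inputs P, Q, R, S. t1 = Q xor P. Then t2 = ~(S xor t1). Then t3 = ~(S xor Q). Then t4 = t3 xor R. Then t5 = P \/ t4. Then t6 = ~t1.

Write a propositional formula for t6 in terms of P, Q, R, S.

t1 = Q xor P
t6 = ~t1 = ~(Q xor P)

~(Q xor P)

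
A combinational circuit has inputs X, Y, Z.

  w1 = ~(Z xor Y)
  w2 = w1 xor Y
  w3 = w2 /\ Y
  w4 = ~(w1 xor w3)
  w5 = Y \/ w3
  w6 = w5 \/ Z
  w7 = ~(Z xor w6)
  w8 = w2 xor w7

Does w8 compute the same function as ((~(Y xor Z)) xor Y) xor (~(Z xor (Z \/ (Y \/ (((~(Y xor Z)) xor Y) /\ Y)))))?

w1 = ~(Z xor Y)
w2 = w1 xor Y = (~(Z xor Y)) xor Y
w3 = w2 /\ Y = ((~(Z xor Y)) xor Y) /\ Y
w5 = Y \/ w3 = Y \/ (((~(Z xor Y)) xor Y) /\ Y)
w6 = w5 \/ Z = (Y \/ (((~(Z xor Y)) xor Y) /\ Y)) \/ Z
w7 = ~(Z xor w6) = ~(Z xor ((Y \/ (((~(Z xor Y)) xor Y) /\ Y)) \/ Z))
w8 = w2 xor w7 = ((~(Z xor Y)) xor Y) xor (~(Z xor ((Y \/ (((~(Z xor Y)) xor Y) /\ Y)) \/ Z)))
At X=0, Y=0, Z=0: circuit gives 0, formula gives 0.
At X=0, Y=0, Z=1: circuit gives 1, formula gives 1.
Agrees on all 8 inputs.

Yes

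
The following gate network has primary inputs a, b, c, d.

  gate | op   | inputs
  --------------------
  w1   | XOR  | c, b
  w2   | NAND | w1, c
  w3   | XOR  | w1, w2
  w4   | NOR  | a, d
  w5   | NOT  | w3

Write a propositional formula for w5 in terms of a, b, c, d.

NOT ((c XOR b) XOR ((c XOR b) NAND c))

w1 = c XOR b
w2 = w1 NAND c = (c XOR b) NAND c
w3 = w1 XOR w2 = (c XOR b) XOR ((c XOR b) NAND c)
w5 = NOT w3 = NOT ((c XOR b) XOR ((c XOR b) NAND c))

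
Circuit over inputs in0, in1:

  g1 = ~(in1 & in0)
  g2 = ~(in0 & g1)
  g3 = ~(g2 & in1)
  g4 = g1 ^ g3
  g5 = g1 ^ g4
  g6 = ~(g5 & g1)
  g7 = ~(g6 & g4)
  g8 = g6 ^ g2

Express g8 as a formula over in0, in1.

g1 = ~(in1 & in0)
g2 = ~(in0 & g1) = ~(in0 & (~(in1 & in0)))
g3 = ~(g2 & in1) = ~((~(in0 & (~(in1 & in0)))) & in1)
g4 = g1 ^ g3 = (~(in1 & in0)) ^ (~((~(in0 & (~(in1 & in0)))) & in1))
g5 = g1 ^ g4 = (~(in1 & in0)) ^ ((~(in1 & in0)) ^ (~((~(in0 & (~(in1 & in0)))) & in1)))
g6 = ~(g5 & g1) = ~(((~(in1 & in0)) ^ ((~(in1 & in0)) ^ (~((~(in0 & (~(in1 & in0)))) & in1)))) & (~(in1 & in0)))
g8 = g6 ^ g2 = (~(((~(in1 & in0)) ^ ((~(in1 & in0)) ^ (~((~(in0 & (~(in1 & in0)))) & in1)))) & (~(in1 & in0)))) ^ (~(in0 & (~(in1 & in0))))

(~(((~(in1 & in0)) ^ ((~(in1 & in0)) ^ (~((~(in0 & (~(in1 & in0)))) & in1)))) & (~(in1 & in0)))) ^ (~(in0 & (~(in1 & in0))))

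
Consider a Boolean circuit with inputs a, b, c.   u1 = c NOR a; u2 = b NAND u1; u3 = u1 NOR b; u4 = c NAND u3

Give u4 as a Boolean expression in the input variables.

c NAND ((c NOR a) NOR b)

u1 = c NOR a
u3 = u1 NOR b = (c NOR a) NOR b
u4 = c NAND u3 = c NAND ((c NOR a) NOR b)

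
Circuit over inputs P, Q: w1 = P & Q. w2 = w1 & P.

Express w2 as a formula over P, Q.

w1 = P & Q
w2 = w1 & P = (P & Q) & P

(P & Q) & P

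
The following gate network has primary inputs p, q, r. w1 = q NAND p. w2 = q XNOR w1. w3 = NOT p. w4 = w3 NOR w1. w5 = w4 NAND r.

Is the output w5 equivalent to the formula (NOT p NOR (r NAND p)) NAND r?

w1 = q NAND p
w3 = NOT p
w4 = w3 NOR w1 = NOT p NOR (q NAND p)
w5 = w4 NAND r = (NOT p NOR (q NAND p)) NAND r
At p=1, q=0, r=1: circuit gives 1, formula gives 0.

No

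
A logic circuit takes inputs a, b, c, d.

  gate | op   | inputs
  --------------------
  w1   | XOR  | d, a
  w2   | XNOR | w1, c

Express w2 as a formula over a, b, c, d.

(d XOR a) XNOR c

w1 = d XOR a
w2 = w1 XNOR c = (d XOR a) XNOR c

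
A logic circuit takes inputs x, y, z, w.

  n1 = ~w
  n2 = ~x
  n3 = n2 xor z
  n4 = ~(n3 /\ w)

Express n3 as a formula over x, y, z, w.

~x xor z

n2 = ~x
n3 = n2 xor z = ~x xor z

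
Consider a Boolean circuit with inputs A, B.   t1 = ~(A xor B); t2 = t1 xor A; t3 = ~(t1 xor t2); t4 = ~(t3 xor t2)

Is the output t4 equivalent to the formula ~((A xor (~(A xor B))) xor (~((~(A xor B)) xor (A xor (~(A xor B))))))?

Yes

t1 = ~(A xor B)
t2 = t1 xor A = (~(A xor B)) xor A
t3 = ~(t1 xor t2) = ~((~(A xor B)) xor ((~(A xor B)) xor A))
t4 = ~(t3 xor t2) = ~((~((~(A xor B)) xor ((~(A xor B)) xor A))) xor ((~(A xor B)) xor A))
At A=0, B=1: circuit gives 0, formula gives 0.
At A=0, B=0: circuit gives 1, formula gives 1.
Agrees on all 4 inputs.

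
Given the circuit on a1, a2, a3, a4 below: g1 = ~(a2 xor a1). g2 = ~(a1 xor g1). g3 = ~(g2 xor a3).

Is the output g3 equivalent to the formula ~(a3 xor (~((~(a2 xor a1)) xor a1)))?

g1 = ~(a2 xor a1)
g2 = ~(a1 xor g1) = ~(a1 xor (~(a2 xor a1)))
g3 = ~(g2 xor a3) = ~((~(a1 xor (~(a2 xor a1)))) xor a3)
At a1=0, a2=0, a3=1, a4=0: circuit gives 0, formula gives 0.
At a1=0, a2=0, a3=0, a4=0: circuit gives 1, formula gives 1.
Agrees on all 16 inputs.

Yes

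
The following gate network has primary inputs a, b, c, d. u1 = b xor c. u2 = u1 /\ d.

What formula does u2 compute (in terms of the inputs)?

(b xor c) /\ d

u1 = b xor c
u2 = u1 /\ d = (b xor c) /\ d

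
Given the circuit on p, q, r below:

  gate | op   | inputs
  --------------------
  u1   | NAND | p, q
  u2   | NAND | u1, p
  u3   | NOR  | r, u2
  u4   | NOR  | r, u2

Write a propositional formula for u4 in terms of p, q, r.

r NOR ((p NAND q) NAND p)

u1 = p NAND q
u2 = u1 NAND p = (p NAND q) NAND p
u4 = r NOR u2 = r NOR ((p NAND q) NAND p)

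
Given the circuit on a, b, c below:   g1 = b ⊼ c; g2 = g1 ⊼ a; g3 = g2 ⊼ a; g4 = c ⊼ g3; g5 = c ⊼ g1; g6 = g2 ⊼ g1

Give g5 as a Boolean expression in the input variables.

g1 = b ⊼ c
g5 = c ⊼ g1 = c ⊼ (b ⊼ c)

c ⊼ (b ⊼ c)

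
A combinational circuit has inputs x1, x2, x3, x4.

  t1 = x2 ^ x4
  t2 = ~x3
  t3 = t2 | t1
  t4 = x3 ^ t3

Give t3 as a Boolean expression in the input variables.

~x3 | (x2 ^ x4)

t1 = x2 ^ x4
t2 = ~x3
t3 = t2 | t1 = ~x3 | (x2 ^ x4)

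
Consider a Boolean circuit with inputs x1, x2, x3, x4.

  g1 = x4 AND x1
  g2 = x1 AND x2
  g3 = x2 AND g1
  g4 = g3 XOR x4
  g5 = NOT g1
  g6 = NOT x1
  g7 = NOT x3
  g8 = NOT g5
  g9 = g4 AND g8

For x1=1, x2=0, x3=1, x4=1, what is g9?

1

g1 = 1 AND 1 = 1
g3 = 0 AND 1 = 0
g4 = 0 XOR 1 = 1
g5 = NOT 1 = 0
g8 = NOT 0 = 1
g9 = 1 AND 1 = 1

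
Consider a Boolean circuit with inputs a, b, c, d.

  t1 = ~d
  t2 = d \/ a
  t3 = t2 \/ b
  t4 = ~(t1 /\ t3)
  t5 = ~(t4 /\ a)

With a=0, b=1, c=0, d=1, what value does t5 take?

t1 = ~1 = 0
t2 = 1 \/ 0 = 1
t3 = 1 \/ 1 = 1
t4 = ~(0 /\ 1) = 1
t5 = ~(1 /\ 0) = 1

1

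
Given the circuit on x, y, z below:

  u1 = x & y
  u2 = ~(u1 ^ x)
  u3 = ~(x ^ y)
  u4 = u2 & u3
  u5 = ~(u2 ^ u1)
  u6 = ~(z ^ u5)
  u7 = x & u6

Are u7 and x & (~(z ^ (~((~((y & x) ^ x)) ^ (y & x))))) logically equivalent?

u1 = x & y
u2 = ~(u1 ^ x) = ~((x & y) ^ x)
u5 = ~(u2 ^ u1) = ~((~((x & y) ^ x)) ^ (x & y))
u6 = ~(z ^ u5) = ~(z ^ (~((~((x & y) ^ x)) ^ (x & y))))
u7 = x & u6 = x & (~(z ^ (~((~((x & y) ^ x)) ^ (x & y)))))
At x=0, y=0, z=0: circuit gives 0, formula gives 0.
At x=1, y=0, z=1: circuit gives 1, formula gives 1.
Agrees on all 8 inputs.

Yes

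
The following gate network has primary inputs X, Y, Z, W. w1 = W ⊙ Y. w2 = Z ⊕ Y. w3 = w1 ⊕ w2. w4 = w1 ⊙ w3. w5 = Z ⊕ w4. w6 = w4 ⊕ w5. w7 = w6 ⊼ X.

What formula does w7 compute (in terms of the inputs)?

w1 = W ⊙ Y
w2 = Z ⊕ Y
w3 = w1 ⊕ w2 = (W ⊙ Y) ⊕ (Z ⊕ Y)
w4 = w1 ⊙ w3 = (W ⊙ Y) ⊙ ((W ⊙ Y) ⊕ (Z ⊕ Y))
w5 = Z ⊕ w4 = Z ⊕ ((W ⊙ Y) ⊙ ((W ⊙ Y) ⊕ (Z ⊕ Y)))
w6 = w4 ⊕ w5 = ((W ⊙ Y) ⊙ ((W ⊙ Y) ⊕ (Z ⊕ Y))) ⊕ (Z ⊕ ((W ⊙ Y) ⊙ ((W ⊙ Y) ⊕ (Z ⊕ Y))))
w7 = w6 ⊼ X = (((W ⊙ Y) ⊙ ((W ⊙ Y) ⊕ (Z ⊕ Y))) ⊕ (Z ⊕ ((W ⊙ Y) ⊙ ((W ⊙ Y) ⊕ (Z ⊕ Y))))) ⊼ X

(((W ⊙ Y) ⊙ ((W ⊙ Y) ⊕ (Z ⊕ Y))) ⊕ (Z ⊕ ((W ⊙ Y) ⊙ ((W ⊙ Y) ⊕ (Z ⊕ Y))))) ⊼ X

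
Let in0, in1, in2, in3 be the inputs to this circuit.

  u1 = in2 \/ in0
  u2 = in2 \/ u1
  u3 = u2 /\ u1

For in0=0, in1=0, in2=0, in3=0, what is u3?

u1 = 0 \/ 0 = 0
u2 = 0 \/ 0 = 0
u3 = 0 /\ 0 = 0

0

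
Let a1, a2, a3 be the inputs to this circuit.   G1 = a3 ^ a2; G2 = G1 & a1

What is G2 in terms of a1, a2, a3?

(a3 ^ a2) & a1

G1 = a3 ^ a2
G2 = G1 & a1 = (a3 ^ a2) & a1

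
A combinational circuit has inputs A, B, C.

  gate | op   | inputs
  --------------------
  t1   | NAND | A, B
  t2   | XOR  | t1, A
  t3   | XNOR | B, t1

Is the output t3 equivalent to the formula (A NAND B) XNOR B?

Yes

t1 = A NAND B
t3 = B XNOR t1 = B XNOR (A NAND B)
At A=0, B=0, C=0: circuit gives 0, formula gives 0.
At A=0, B=1, C=0: circuit gives 1, formula gives 1.
Agrees on all 8 inputs.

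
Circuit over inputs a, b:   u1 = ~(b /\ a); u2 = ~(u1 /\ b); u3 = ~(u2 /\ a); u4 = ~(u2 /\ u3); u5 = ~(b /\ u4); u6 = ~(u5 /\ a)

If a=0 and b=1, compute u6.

u1 = ~(1 /\ 0) = 1
u2 = ~(1 /\ 1) = 0
u3 = ~(0 /\ 0) = 1
u4 = ~(0 /\ 1) = 1
u5 = ~(1 /\ 1) = 0
u6 = ~(0 /\ 0) = 1

1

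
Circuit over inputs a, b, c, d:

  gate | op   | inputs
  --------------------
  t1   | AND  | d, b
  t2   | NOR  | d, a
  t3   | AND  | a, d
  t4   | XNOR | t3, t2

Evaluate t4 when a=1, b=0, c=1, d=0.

t2 = 0 NOR 1 = 0
t3 = 1 AND 0 = 0
t4 = 0 XNOR 0 = 1

1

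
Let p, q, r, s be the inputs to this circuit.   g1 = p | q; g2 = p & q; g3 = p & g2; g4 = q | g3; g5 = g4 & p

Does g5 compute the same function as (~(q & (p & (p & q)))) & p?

g2 = p & q
g3 = p & g2 = p & (p & q)
g4 = q | g3 = q | (p & (p & q))
g5 = g4 & p = (q | (p & (p & q))) & p
At p=1, q=0, r=0, s=0: circuit gives 0, formula gives 1.

No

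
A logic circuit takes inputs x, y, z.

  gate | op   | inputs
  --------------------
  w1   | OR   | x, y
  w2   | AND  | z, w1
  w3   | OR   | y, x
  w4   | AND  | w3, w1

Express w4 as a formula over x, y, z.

(y OR x) AND (x OR y)

w1 = x OR y
w3 = y OR x
w4 = w3 AND w1 = (y OR x) AND (x OR y)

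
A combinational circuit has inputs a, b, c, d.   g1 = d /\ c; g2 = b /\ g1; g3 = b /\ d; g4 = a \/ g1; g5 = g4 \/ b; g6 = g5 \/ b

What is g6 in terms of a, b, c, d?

g1 = d /\ c
g4 = a \/ g1 = a \/ (d /\ c)
g5 = g4 \/ b = (a \/ (d /\ c)) \/ b
g6 = g5 \/ b = ((a \/ (d /\ c)) \/ b) \/ b

((a \/ (d /\ c)) \/ b) \/ b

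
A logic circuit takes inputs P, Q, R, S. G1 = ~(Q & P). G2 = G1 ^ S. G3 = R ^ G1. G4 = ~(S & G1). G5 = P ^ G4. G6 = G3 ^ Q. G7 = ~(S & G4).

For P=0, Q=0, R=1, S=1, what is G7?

G1 = ~(0 & 0) = 1
G4 = ~(1 & 1) = 0
G7 = ~(1 & 0) = 1

1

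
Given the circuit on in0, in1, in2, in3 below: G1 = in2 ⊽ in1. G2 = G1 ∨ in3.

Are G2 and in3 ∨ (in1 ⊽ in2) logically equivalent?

G1 = in2 ⊽ in1
G2 = G1 ∨ in3 = (in2 ⊽ in1) ∨ in3
At in0=0, in1=0, in2=1, in3=0: circuit gives 0, formula gives 0.
At in0=0, in1=0, in2=0, in3=0: circuit gives 1, formula gives 1.
Agrees on all 16 inputs.

Yes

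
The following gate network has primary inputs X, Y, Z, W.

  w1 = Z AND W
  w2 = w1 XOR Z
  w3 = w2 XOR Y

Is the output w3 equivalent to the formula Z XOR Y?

w1 = Z AND W
w2 = w1 XOR Z = (Z AND W) XOR Z
w3 = w2 XOR Y = ((Z AND W) XOR Z) XOR Y
At X=0, Y=0, Z=1, W=1: circuit gives 0, formula gives 1.

No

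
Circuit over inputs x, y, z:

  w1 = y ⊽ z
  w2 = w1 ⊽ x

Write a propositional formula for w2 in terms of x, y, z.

(y ⊽ z) ⊽ x

w1 = y ⊽ z
w2 = w1 ⊽ x = (y ⊽ z) ⊽ x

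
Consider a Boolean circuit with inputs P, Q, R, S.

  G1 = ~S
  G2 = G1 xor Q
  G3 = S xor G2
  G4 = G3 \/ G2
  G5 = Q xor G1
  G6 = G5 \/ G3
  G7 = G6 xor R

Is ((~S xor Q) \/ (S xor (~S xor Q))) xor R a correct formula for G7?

Yes

G1 = ~S
G2 = G1 xor Q = ~S xor Q
G3 = S xor G2 = S xor (~S xor Q)
G5 = Q xor G1 = Q xor ~S
G6 = G5 \/ G3 = (Q xor ~S) \/ (S xor (~S xor Q))
G7 = G6 xor R = ((Q xor ~S) \/ (S xor (~S xor Q))) xor R
At P=0, Q=0, R=1, S=0: circuit gives 0, formula gives 0.
At P=0, Q=0, R=0, S=0: circuit gives 1, formula gives 1.
Agrees on all 16 inputs.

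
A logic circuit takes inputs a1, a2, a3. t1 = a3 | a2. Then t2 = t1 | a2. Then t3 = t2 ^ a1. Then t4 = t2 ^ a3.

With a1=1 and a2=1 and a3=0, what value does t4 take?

1

t1 = 0 | 1 = 1
t2 = 1 | 1 = 1
t4 = 1 ^ 0 = 1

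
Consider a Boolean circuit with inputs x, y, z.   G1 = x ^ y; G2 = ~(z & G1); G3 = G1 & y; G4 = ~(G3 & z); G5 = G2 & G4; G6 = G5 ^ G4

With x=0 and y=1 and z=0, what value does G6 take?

0

G1 = 0 ^ 1 = 1
G2 = ~(0 & 1) = 1
G3 = 1 & 1 = 1
G4 = ~(1 & 0) = 1
G5 = 1 & 1 = 1
G6 = 1 ^ 1 = 0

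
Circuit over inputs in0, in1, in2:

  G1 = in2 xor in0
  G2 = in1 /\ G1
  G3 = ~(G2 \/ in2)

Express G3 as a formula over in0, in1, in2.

G1 = in2 xor in0
G2 = in1 /\ G1 = in1 /\ (in2 xor in0)
G3 = ~(G2 \/ in2) = ~((in1 /\ (in2 xor in0)) \/ in2)

~((in1 /\ (in2 xor in0)) \/ in2)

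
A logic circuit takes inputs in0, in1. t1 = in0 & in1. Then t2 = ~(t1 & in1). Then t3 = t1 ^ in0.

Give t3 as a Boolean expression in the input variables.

(in0 & in1) ^ in0

t1 = in0 & in1
t3 = t1 ^ in0 = (in0 & in1) ^ in0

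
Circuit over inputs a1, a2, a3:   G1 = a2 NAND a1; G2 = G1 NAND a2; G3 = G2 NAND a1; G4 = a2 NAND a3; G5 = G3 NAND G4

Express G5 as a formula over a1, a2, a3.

(((a2 NAND a1) NAND a2) NAND a1) NAND (a2 NAND a3)

G1 = a2 NAND a1
G2 = G1 NAND a2 = (a2 NAND a1) NAND a2
G3 = G2 NAND a1 = ((a2 NAND a1) NAND a2) NAND a1
G4 = a2 NAND a3
G5 = G3 NAND G4 = (((a2 NAND a1) NAND a2) NAND a1) NAND (a2 NAND a3)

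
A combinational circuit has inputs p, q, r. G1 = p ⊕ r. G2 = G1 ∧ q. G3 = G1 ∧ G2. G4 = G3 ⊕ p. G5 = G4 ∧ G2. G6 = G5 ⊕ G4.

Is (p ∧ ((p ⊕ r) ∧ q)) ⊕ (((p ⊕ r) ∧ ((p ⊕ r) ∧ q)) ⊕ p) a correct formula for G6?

G1 = p ⊕ r
G2 = G1 ∧ q = (p ⊕ r) ∧ q
G3 = G1 ∧ G2 = (p ⊕ r) ∧ ((p ⊕ r) ∧ q)
G4 = G3 ⊕ p = ((p ⊕ r) ∧ ((p ⊕ r) ∧ q)) ⊕ p
G5 = G4 ∧ G2 = (((p ⊕ r) ∧ ((p ⊕ r) ∧ q)) ⊕ p) ∧ ((p ⊕ r) ∧ q)
G6 = G5 ⊕ G4 = ((((p ⊕ r) ∧ ((p ⊕ r) ∧ q)) ⊕ p) ∧ ((p ⊕ r) ∧ q)) ⊕ (((p ⊕ r) ∧ ((p ⊕ r) ∧ q)) ⊕ p)
At p=0, q=1, r=1: circuit gives 0, formula gives 1.

No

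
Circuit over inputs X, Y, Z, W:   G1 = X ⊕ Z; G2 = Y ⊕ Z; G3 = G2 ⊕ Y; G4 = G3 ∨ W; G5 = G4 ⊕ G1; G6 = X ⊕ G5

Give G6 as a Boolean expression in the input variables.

X ⊕ ((((Y ⊕ Z) ⊕ Y) ∨ W) ⊕ (X ⊕ Z))

G1 = X ⊕ Z
G2 = Y ⊕ Z
G3 = G2 ⊕ Y = (Y ⊕ Z) ⊕ Y
G4 = G3 ∨ W = ((Y ⊕ Z) ⊕ Y) ∨ W
G5 = G4 ⊕ G1 = (((Y ⊕ Z) ⊕ Y) ∨ W) ⊕ (X ⊕ Z)
G6 = X ⊕ G5 = X ⊕ ((((Y ⊕ Z) ⊕ Y) ∨ W) ⊕ (X ⊕ Z))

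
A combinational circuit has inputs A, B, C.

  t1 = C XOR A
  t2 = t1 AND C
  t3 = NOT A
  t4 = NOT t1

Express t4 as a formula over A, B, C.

t1 = C XOR A
t4 = NOT t1 = NOT (C XOR A)

NOT (C XOR A)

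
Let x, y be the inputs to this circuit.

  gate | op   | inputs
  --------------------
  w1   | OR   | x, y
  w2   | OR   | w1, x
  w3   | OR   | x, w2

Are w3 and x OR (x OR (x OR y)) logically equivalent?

w1 = x OR y
w2 = w1 OR x = (x OR y) OR x
w3 = x OR w2 = x OR ((x OR y) OR x)
At x=0, y=0: circuit gives 0, formula gives 0.
At x=0, y=1: circuit gives 1, formula gives 1.
Agrees on all 4 inputs.

Yes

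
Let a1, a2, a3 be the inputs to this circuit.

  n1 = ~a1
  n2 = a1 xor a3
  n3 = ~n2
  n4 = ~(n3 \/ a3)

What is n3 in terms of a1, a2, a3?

~(a1 xor a3)

n2 = a1 xor a3
n3 = ~n2 = ~(a1 xor a3)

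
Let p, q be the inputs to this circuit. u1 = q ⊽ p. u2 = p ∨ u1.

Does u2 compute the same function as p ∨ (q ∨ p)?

No

u1 = q ⊽ p
u2 = p ∨ u1 = p ∨ (q ⊽ p)
At p=0, q=0: circuit gives 1, formula gives 0.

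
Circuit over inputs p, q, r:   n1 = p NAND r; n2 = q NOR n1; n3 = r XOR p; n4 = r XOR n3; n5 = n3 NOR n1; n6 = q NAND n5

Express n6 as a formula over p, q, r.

q NAND ((r XOR p) NOR (p NAND r))

n1 = p NAND r
n3 = r XOR p
n5 = n3 NOR n1 = (r XOR p) NOR (p NAND r)
n6 = q NAND n5 = q NAND ((r XOR p) NOR (p NAND r))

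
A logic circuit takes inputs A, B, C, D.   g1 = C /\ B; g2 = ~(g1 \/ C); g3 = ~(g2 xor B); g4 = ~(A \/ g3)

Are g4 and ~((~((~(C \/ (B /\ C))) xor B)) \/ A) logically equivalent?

Yes

g1 = C /\ B
g2 = ~(g1 \/ C) = ~((C /\ B) \/ C)
g3 = ~(g2 xor B) = ~((~((C /\ B) \/ C)) xor B)
g4 = ~(A \/ g3) = ~(A \/ (~((~((C /\ B) \/ C)) xor B)))
At A=0, B=0, C=1, D=0: circuit gives 0, formula gives 0.
At A=0, B=0, C=0, D=0: circuit gives 1, formula gives 1.
Agrees on all 16 inputs.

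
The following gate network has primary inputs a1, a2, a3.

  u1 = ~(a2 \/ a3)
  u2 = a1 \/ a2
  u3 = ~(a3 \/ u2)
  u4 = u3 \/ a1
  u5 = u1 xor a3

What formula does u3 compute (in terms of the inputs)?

~(a3 \/ (a1 \/ a2))

u2 = a1 \/ a2
u3 = ~(a3 \/ u2) = ~(a3 \/ (a1 \/ a2))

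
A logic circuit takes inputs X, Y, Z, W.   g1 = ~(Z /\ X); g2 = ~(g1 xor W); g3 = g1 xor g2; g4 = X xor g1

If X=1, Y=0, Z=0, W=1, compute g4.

g1 = ~(0 /\ 1) = 1
g4 = 1 xor 1 = 0

0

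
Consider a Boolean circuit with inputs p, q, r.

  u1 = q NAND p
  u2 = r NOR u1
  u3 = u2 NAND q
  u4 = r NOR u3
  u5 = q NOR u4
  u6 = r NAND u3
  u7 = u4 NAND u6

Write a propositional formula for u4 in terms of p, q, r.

u1 = q NAND p
u2 = r NOR u1 = r NOR (q NAND p)
u3 = u2 NAND q = (r NOR (q NAND p)) NAND q
u4 = r NOR u3 = r NOR ((r NOR (q NAND p)) NAND q)

r NOR ((r NOR (q NAND p)) NAND q)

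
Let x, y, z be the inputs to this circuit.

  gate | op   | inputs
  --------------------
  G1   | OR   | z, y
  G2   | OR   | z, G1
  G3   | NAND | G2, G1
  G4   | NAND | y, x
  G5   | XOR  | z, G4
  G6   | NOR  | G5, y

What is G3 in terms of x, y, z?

G1 = z OR y
G2 = z OR G1 = z OR (z OR y)
G3 = G2 NAND G1 = (z OR (z OR y)) NAND (z OR y)

(z OR (z OR y)) NAND (z OR y)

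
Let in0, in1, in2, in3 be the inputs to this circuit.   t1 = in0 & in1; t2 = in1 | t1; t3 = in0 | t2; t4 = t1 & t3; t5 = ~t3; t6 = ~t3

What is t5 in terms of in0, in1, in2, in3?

~(in0 | (in1 | (in0 & in1)))

t1 = in0 & in1
t2 = in1 | t1 = in1 | (in0 & in1)
t3 = in0 | t2 = in0 | (in1 | (in0 & in1))
t5 = ~t3 = ~(in0 | (in1 | (in0 & in1)))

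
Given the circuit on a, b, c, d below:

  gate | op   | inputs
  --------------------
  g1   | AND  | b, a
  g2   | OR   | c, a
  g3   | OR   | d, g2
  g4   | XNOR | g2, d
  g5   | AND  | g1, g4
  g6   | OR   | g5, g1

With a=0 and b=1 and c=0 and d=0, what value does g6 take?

g1 = 1 AND 0 = 0
g2 = 0 OR 0 = 0
g4 = 0 XNOR 0 = 1
g5 = 0 AND 1 = 0
g6 = 0 OR 0 = 0

0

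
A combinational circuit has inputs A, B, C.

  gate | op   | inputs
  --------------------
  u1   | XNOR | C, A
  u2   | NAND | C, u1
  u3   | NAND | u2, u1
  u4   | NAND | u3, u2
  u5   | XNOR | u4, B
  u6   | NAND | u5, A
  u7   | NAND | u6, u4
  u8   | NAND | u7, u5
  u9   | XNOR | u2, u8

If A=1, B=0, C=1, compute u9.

u1 = 1 XNOR 1 = 1
u2 = 1 NAND 1 = 0
u3 = 0 NAND 1 = 1
u4 = 1 NAND 0 = 1
u5 = 1 XNOR 0 = 0
u6 = 0 NAND 1 = 1
u7 = 1 NAND 1 = 0
u8 = 0 NAND 0 = 1
u9 = 0 XNOR 1 = 0

0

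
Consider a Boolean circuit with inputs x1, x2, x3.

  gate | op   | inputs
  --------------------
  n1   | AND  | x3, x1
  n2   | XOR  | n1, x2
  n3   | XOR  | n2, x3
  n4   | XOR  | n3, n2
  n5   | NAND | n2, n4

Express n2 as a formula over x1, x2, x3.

n1 = x3 AND x1
n2 = n1 XOR x2 = (x3 AND x1) XOR x2

(x3 AND x1) XOR x2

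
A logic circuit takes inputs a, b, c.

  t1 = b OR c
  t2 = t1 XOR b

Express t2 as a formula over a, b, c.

(b OR c) XOR b

t1 = b OR c
t2 = t1 XOR b = (b OR c) XOR b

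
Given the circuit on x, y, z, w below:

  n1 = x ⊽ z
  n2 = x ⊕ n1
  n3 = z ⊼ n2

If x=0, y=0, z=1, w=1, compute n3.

1

n1 = 0 ⊽ 1 = 0
n2 = 0 ⊕ 0 = 0
n3 = 1 ⊼ 0 = 1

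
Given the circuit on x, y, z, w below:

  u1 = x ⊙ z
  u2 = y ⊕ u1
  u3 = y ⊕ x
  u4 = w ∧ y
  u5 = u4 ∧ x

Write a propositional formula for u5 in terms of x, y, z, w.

(w ∧ y) ∧ x

u4 = w ∧ y
u5 = u4 ∧ x = (w ∧ y) ∧ x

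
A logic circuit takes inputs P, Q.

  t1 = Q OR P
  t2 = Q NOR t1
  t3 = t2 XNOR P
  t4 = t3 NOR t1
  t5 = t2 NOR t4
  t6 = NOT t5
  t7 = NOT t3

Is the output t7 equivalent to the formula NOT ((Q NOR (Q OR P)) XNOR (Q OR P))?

t1 = Q OR P
t2 = Q NOR t1 = Q NOR (Q OR P)
t3 = t2 XNOR P = (Q NOR (Q OR P)) XNOR P
t7 = NOT t3 = NOT ((Q NOR (Q OR P)) XNOR P)
At P=0, Q=1: circuit gives 0, formula gives 1.

No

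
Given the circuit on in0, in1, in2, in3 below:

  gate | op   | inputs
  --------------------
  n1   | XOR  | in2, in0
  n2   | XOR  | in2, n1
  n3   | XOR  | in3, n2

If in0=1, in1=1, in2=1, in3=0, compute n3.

n1 = 1 XOR 1 = 0
n2 = 1 XOR 0 = 1
n3 = 0 XOR 1 = 1

1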